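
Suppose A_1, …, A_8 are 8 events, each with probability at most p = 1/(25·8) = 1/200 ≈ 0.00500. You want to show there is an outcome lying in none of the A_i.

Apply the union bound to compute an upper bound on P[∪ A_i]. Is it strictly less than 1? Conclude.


Union bound: P[∪_{i=1}^{8} A_i] ≤ Σ_i P[A_i] ≤ 8·p = 8·(1/200) = 1/25.
Numerically: 1/25 ≈ 0.04000.
Is 1/25 < 1? YES.
Since P[∪ A_i] ≤ 1/25 < 1, the complement has P[∩ A_i^c] ≥ 1 − 1/25 = 24/25 > 0, so some outcome avoids every A_i.

8·p = 1/25 ≈ 0.04000; existence CERTIFIED by the union bound.


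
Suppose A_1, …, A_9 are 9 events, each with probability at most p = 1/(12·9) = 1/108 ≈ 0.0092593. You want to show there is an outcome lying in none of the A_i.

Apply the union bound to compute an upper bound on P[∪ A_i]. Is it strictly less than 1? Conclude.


Union bound: P[∪_{i=1}^{9} A_i] ≤ Σ_i P[A_i] ≤ 9·p = 9·(1/108) = 1/12.
Numerically: 1/12 ≈ 0.0833333.
Is 1/12 < 1? YES.
Since P[∪ A_i] ≤ 1/12 < 1, the complement has P[∩ A_i^c] ≥ 1 − 1/12 = 11/12 > 0, so some outcome avoids every A_i.

9·p = 1/12 ≈ 0.0833333; existence CERTIFIED by the union bound.


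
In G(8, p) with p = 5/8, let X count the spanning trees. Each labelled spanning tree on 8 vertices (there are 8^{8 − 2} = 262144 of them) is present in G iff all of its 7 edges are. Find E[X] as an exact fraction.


K_8 has 8^{8 − 2} = 262144 labelled spanning trees.
For each such spanning tree H, let X_H = 1 if all 7 edges of H are present in G. Then P[X_H = 1] = p^{7} = (5/8)^{7} = 78125/2097152.
Summing the indicators: E[X] = Σ_H E[X_H] = 262144 · p^{7} = 262144 · 78125/2097152 = 78125/8.
Numerically: E[X] ≈ 9765.6.

E[X] = 262144 · (5/8)^{7} = 78125/8 ≈ 9765.6.


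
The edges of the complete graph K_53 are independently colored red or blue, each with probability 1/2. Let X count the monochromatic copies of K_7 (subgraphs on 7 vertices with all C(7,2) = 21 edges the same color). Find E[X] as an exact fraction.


Let X = Σ_S X_S over the C(53, 7) = 154143080 subsets S of size 7, where X_S = 1 if the K_7 on S is monochromatic.
For a fixed S, the K_7 on S has C(7, 2) = 21 edges. P[all 21 edges red] = (1/2)^21, and likewise for blue, so P[monochromatic] = 2·(1/2)^21 = 2^{1 − 21} = 1/1048576.
By linearity: E[X] = C(53, 7) · 2^{1 − 21} = 154143080 · 1/1048576 = 19267885/131072.
Numerically: E[X] ≈ 147.002.

E[X] = C(53,7)·2^(1−C(7,2)) = 19267885/131072 ≈ 147.002.


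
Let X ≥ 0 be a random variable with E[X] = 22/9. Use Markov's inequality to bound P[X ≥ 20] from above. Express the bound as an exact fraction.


μ = E[X] = 22/9, a = 20.
Markov: P[X ≥ 20] ≤ μ/a = (22/9)/20 = 11/90.
Numerically: ≈ 0.122222.
(Since a = 20 > μ = 2.444444, the bound 11/90 is < 1 and informative.)

P[X ≥ 20] ≤ 11/90 ≈ 0.122222.


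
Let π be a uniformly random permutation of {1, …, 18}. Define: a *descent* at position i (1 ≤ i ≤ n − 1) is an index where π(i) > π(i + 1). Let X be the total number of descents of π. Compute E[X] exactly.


Write X = Σ X_I over i = 1, …, 17, with X_I the indicator of one descent.
There are 17 indicators.
For each fixed i, the pair (π(i), π(i+1)) is a uniformly random ordered pair of distinct values from {1, …, 18}; by symmetry P[π(i) > π(i+1)] = 1/2.
By linearity: E[X] = 17 · (1/2) = (18 − 1) · (1/2) = 17/2 ≈ 8.5000.

E[X] = 17/2 = 8.5000.


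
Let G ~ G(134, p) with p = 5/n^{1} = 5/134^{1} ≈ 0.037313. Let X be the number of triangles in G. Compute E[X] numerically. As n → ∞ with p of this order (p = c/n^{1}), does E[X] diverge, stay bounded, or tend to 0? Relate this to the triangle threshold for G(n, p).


Number of potential triangles: C(134, 3) = 392084.
Each occurs with probability p³ ≈ (0.037313)³ ≈ 5.1951204e-05.
By linearity: E[X] = C(134, 3)·p³ ≈ 392084 · 5.1951204e-05 ≈ 20.36924.
Here α = 1, so p = 5/n is exactly at the triangle threshold p ~ 1/n. Asymptotically E[X] → c³/6 = 5³/6 = 125/6 ≈ 20.83333, a bounded constant. In this regime the triangle count is asymptotically Poisson(c³/6).

E[X] ≈ 20.36924; in regime p = Θ(1/n^{1}) E[X] stays bounded (at the triangle threshold p ~ 1/n).


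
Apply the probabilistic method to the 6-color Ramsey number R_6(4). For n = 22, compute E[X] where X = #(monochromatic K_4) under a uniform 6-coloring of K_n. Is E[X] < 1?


E[X] = C(22, 4) · 6^{1 − 6} = 7315 · 6^{−5} = 7315/7776.
As a reduced fraction: E[X] = 7315/7776 ≈ 0.94072.
Is E[X] < 1? YES.
Since E[X] < 1, there exists a 6-coloring of K_{22} with no monochromatic K_4; hence R_6(4) > 22.

E[X] = 7315/7776 ≈ 0.94072; E[X] < 1, so R_6(4) > 22.


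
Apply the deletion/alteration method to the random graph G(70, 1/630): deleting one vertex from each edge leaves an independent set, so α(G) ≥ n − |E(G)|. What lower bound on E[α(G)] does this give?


E[|E(G)|] = C(70, 2)·p = 2415 · (1/630) = 23/6.
E[α(G)] ≥ n − E[|E(G)|] = 70 − 23/6 = 397/6.
Numerically: ≈ 66.166667.
(This is only a lower bound; the true E[α(G)] may be larger.)

E[α(G)] ≥ 397/6 ≈ 66.166667.


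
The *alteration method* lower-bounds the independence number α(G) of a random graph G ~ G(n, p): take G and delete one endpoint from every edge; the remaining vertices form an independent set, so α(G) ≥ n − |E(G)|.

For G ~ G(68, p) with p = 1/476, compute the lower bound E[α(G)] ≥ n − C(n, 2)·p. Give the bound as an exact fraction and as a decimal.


E[|E(G)|] = C(68, 2)·p = 2278 · (1/476) = 67/14.
E[α(G)] ≥ n − E[|E(G)|] = 68 − 67/14 = 885/14.
Numerically: ≈ 63.21429.
(This is only a lower bound; the true E[α(G)] may be larger.)

E[α(G)] ≥ 885/14 ≈ 63.21429.


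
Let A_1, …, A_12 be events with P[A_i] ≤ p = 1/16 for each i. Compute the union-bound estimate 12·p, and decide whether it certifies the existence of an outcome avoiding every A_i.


Union bound: P[∪_{i=1}^{12} A_i] ≤ Σ_i P[A_i] ≤ 12·p = 12·(1/16) = 3/4.
Numerically: 3/4 ≈ 0.75000.
Is 3/4 < 1? YES.
Since P[∪ A_i] ≤ 3/4 < 1, the complement has P[∩ A_i^c] ≥ 1 − 3/4 = 1/4 > 0, so some outcome avoids every A_i.

12·p = 3/4 ≈ 0.75000; existence CERTIFIED by the union bound.


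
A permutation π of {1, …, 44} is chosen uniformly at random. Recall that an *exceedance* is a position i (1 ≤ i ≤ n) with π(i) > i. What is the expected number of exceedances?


Write X = Σ_{i=1}^{44} X_i, where X_i = 1_{π(i) > i}.
For each fixed i, π(i) is uniform over {1, …, 44} (marginal of a uniform permutation), so P[π(i) > i] = (n − i)/n. Summing: Σ_{i=1}^{44} (n − i)/n = (0 + 1 + … + 43)/44 = 44(44 − 1)/(2·44) = (44 − 1)/2.
Hence E[X] = Σ_{i=1}^{44} (44 − i)/44 = 43/2 ≈ 21.500000.

E[X] = 43/2 = 21.500000.


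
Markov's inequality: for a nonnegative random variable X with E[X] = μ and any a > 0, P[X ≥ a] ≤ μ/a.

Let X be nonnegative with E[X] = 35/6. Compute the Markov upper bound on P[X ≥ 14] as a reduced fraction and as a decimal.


μ = E[X] = 35/6, a = 14.
Markov: P[X ≥ 14] ≤ μ/a = (35/6)/14 = 5/12.
Numerically: ≈ 0.41667.
(Since a = 14 > μ = 5.83333, the bound 5/12 is < 1 and informative.)

P[X ≥ 14] ≤ 5/12 ≈ 0.41667.


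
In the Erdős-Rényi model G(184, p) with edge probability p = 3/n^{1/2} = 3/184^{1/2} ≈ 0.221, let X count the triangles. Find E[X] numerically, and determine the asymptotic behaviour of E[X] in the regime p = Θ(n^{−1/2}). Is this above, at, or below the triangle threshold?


Number of potential triangles: C(184, 3) = 1021384.
Each occurs with probability p³ ≈ (0.221)³ ≈ 1.08178e-02.
By linearity: E[X] = C(184, 3)·p³ ≈ 1021384 · 1.08178e-02 ≈ 11049.079.
Since α = 1/2 < 1, p = c/n^{1/2} ≫ 1/n is above the triangle threshold p ~ 1/n. Asymptotically E[X] ~ (c³/6)·n^{3(1−α)} = (3³/6)·n^{1.5} → ∞; triangles are abundant w.h.p.

E[X] ≈ 11049.079; in regime p = Θ(1/n^{1/2}) E[X] diverges (above the triangle threshold p ~ 1/n).


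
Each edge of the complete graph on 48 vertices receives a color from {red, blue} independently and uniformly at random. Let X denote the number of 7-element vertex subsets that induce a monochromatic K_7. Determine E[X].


Let X = Σ_S X_S over the C(48, 7) = 73629072 subsets S of size 7, where X_S = 1 if the K_7 on S is monochromatic.
For a fixed S, the K_7 on S has C(7, 2) = 21 edges. P[all 21 edges red] = (1/2)^21, and likewise for blue, so P[monochromatic] = 2·(1/2)^21 = 2^{1 − 21} = 1/1048576.
By linearity of expectation: E[X] = C(48, 7) · 2^{1 − 21} = 73629072 · 1/1048576 = 4601817/65536.
Numerically: E[X] ≈ 70.2182.

E[X] = C(48,7)·2^(1−C(7,2)) = 4601817/65536 ≈ 70.2182.


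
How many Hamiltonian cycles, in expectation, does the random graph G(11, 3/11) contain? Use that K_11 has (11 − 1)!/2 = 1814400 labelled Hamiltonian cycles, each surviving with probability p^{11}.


K_11 has (11 − 1)!/2 = 1814400 labelled Hamiltonian cycles.
For each such Hamiltonian cycle H, let X_H = 1 if all 11 edges of H are present in G. Then P[X_H = 1] = p^{11} = (3/11)^{11} = 177147/285311670611.
By linearity: E[X] = Σ_H E[X_H] = 1814400 · p^{11} = 1814400 · 177147/285311670611 = 321415516800/285311670611.
Numerically: E[X] ≈ 1.127.

E[X] = 1814400 · (3/11)^{11} = 321415516800/285311670611 ≈ 1.127.


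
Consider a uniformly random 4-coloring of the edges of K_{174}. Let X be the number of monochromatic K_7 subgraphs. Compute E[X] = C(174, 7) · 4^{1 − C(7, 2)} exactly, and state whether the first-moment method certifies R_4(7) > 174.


E[X] = C(174, 7) · 4^{1 − 21} = 847879782984 · 4^{−20} = 847879782984/1099511627776.
As a reduced fraction: E[X] = 105984972873/137438953472 ≈ 0.771.
Is E[X] < 1? YES.
Since E[X] < 1, there exists a 4-coloring of K_{174} with no monochromatic K_7; hence R_4(7) > 174.

E[X] = 105984972873/137438953472 ≈ 0.771; E[X] < 1, so R_4(7) > 174.


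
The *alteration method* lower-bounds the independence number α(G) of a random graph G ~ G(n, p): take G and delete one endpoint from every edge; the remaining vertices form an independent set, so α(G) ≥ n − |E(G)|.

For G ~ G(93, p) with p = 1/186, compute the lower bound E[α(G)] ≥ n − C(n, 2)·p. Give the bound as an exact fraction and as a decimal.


E[|E(G)|] = C(93, 2)·p = 4278 · (1/186) = 23.
E[α(G)] ≥ n − E[|E(G)|] = 93 − 23 = 70.
Numerically: ≈ 70.000000.
(This is only a lower bound; the true E[α(G)] may be larger.)

E[α(G)] ≥ 70 ≈ 70.000000.


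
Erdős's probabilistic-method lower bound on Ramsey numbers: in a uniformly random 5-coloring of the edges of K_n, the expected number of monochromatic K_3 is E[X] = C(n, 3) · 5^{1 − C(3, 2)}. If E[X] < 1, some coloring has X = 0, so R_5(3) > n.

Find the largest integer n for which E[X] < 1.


We need C(n, 3) · 5^{1 − 3} < 1, i.e. C(n, 3) < 5^{3 − 1} = 25.
Check values of n near the boundary:
  n = 3: C(3, 3) = 1; 1 < 25? YES
  n = 4: C(4, 3) = 4; 4 < 25? YES
  n = 5: C(5, 3) = 10; 10 < 25? YES
  n = 6: C(6, 3) = 20; 20 < 25? YES
  n = 7: C(7, 3) = 35; 35 < 25? NO
The largest n with C(n, 3) < 25 is n = 6 (where E[X] = 4/5 ≈ 0.80000). Hence R_5(3) > 6, i.e. R_5(3) ≥ 7.

Largest n = 6; hence R_5(3) > 6.


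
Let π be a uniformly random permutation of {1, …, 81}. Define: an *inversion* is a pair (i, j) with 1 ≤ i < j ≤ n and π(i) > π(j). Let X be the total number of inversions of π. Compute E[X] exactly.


Write X = Σ X_I over the C(81, 2) = 3240 pairs i < j, with X_I the indicator of one inversion.
There are 3240 indicators.
For each fixed pair i < j, the values π(i) and π(j) are two distinct elements of {1, …, 81} in uniformly random order; by symmetry P[π(i) > π(j)] = 1/2.
By linearity: E[X] = 3240 · (1/2) = C(81, 2) · (1/2) = 3240/2 = 1620 ≈ 1620.000.

E[X] = 1620 = 1620.000.


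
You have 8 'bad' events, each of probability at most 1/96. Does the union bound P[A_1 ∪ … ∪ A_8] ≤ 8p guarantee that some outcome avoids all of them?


Union bound: P[∪_{i=1}^{8} A_i] ≤ Σ_i P[A_i] ≤ 8·p = 8·(1/96) = 1/12.
Numerically: 1/12 ≈ 0.08333.
Is 1/12 < 1? YES.
Since P[∪ A_i] ≤ 1/12 < 1, the complement has P[∩ A_i^c] ≥ 1 − 1/12 = 11/12 > 0, so some outcome avoids every A_i.

8·p = 1/12 ≈ 0.08333; existence CERTIFIED by the union bound.


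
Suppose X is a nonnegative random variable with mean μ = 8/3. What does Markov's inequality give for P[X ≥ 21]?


μ = E[X] = 8/3, a = 21.
Markov: P[X ≥ 21] ≤ μ/a = (8/3)/21 = 8/63.
Numerically: ≈ 0.127.
(Since a = 21 > μ = 2.667, the bound 8/63 is < 1 and informative.)

P[X ≥ 21] ≤ 8/63 ≈ 0.127.


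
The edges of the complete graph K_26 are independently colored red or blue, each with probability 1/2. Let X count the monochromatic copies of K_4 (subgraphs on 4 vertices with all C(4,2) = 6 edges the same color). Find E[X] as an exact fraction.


Let X = Σ_S X_S over the C(26, 4) = 14950 subsets S of size 4, where X_S = 1 if the K_4 on S is monochromatic.
For a fixed S, the K_4 on S has C(4, 2) = 6 edges. P[all 6 edges red] = (1/2)^6, and likewise for blue, so P[monochromatic] = 2·(1/2)^6 = 2^{1 − 6} = 1/32.
By linearity: E[X] = C(26, 4) · 2^{1 − 6} = 14950 · 1/32 = 7475/16.
Numerically: E[X] ≈ 467.187500.

E[X] = C(26,4)·2^(1−C(4,2)) = 7475/16 ≈ 467.187500.


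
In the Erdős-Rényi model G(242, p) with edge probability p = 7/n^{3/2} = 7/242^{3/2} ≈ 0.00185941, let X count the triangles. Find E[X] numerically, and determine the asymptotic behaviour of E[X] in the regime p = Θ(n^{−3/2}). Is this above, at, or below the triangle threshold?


Number of potential triangles: C(242, 3) = 2332880.
Each occurs with probability p³ ≈ (0.00185941)³ ≈ 6.42872685e-09.
By linearity: E[X] = C(242, 3)·p³ ≈ 2332880 · 6.42872685e-09 ≈ 0.014997.
Since α = 3/2 > 1, p = c/n^{3/2} = o(1/n) is below the triangle threshold p ~ 1/n. Asymptotically E[X] ~ (c³/6)·n^{3(1−α)} = (7³/6)·n^{-1.5} → 0, so by Markov's inequality G has no triangles w.h.p.

E[X] ≈ 0.014997; in regime p = Θ(1/n^{3/2}) E[X] tends to 0 (below the triangle threshold p ~ 1/n).


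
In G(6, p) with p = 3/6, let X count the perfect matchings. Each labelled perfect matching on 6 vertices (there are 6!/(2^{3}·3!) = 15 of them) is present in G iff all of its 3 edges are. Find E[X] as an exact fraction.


K_6 has 6!/(2^{3}·3!) = 15 labelled perfect matchings.
For each such perfect matching H, let X_H = 1 if all 3 edges of H are present in G. Then P[X_H = 1] = p^{3} = (1/2)^{3} = 1/8.
By linearity of expectation: E[X] = Σ_H E[X_H] = 15 · p^{3} = 15 · 1/8 = 15/8.
Numerically: E[X] ≈ 1.88.

E[X] = 15 · (1/2)^{3} = 15/8 ≈ 1.88.


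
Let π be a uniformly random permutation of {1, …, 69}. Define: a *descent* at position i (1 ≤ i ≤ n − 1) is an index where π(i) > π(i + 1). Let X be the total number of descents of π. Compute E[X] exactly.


Write X = Σ X_I over i = 1, …, 68, with X_I the indicator of one descent.
There are 68 indicators.
For each fixed i, the pair (π(i), π(i+1)) is a uniformly random ordered pair of distinct values from {1, …, 69}; by symmetry P[π(i) > π(i+1)] = 1/2.
By linearity: E[X] = 68 · (1/2) = (69 − 1) · (1/2) = 34 ≈ 34.0000.

E[X] = 34 = 34.0000.


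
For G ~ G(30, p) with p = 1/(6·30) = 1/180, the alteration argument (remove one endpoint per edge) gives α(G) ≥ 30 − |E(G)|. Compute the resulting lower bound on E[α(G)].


E[|E(G)|] = C(30, 2)·p = 435 · (1/180) = 29/12.
E[α(G)] ≥ n − E[|E(G)|] = 30 − 29/12 = 331/12.
Numerically: ≈ 27.58333.
(This is only a lower bound; the true E[α(G)] may be larger.)

E[α(G)] ≥ 331/12 ≈ 27.58333.


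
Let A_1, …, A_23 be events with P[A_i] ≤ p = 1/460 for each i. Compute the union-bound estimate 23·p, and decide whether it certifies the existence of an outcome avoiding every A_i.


Union bound: P[∪_{i=1}^{23} A_i] ≤ Σ_i P[A_i] ≤ 23·p = 23·(1/460) = 1/20.
Numerically: 1/20 ≈ 0.05000.
Is 1/20 < 1? YES.
Since P[∪ A_i] ≤ 1/20 < 1, the complement has P[∩ A_i^c] ≥ 1 − 1/20 = 19/20 > 0, so some outcome avoids every A_i.

23·p = 1/20 ≈ 0.05000; existence CERTIFIED by the union bound.


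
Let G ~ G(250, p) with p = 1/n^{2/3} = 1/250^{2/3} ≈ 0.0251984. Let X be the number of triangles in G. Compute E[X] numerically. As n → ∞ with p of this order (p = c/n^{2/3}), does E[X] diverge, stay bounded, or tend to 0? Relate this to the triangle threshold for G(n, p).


Number of potential triangles: C(250, 3) = 2573000.
Each occurs with probability p³ ≈ (0.0251984)³ ≈ 1.60000000e-05.
By linearity: E[X] = C(250, 3)·p³ ≈ 2573000 · 1.60000000e-05 ≈ 41.168000.
Since α = 2/3 < 1, p = c/n^{2/3} ≫ 1/n is above the triangle threshold p ~ 1/n. Asymptotically E[X] ~ (c³/6)·n^{3(1−α)} = (1³/6)·n^{1} → ∞; triangles are abundant w.h.p.

E[X] ≈ 41.168000; in regime p = Θ(1/n^{2/3}) E[X] diverges (above the triangle threshold p ~ 1/n).


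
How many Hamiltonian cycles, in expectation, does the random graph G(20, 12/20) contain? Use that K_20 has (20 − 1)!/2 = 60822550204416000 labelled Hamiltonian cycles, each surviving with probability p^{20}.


K_20 has (20 − 1)!/2 = 60822550204416000 labelled Hamiltonian cycles.
For each such Hamiltonian cycle H, let X_H = 1 if all 20 edges of H are present in G. Then P[X_H = 1] = p^{20} = (3/5)^{20} = 3486784401/95367431640625.
Summing the indicators: E[X] = Σ_H E[X_H] = 60822550204416000 · p^{20} = 60822550204416000 · 3486784401/95367431640625 = 1696600954254376560918528/762939453125.
Numerically: E[X] ≈ 2.22377e+12.

E[X] = 60822550204416000 · (3/5)^{20} = 1696600954254376560918528/762939453125 ≈ 2.22377e+12.


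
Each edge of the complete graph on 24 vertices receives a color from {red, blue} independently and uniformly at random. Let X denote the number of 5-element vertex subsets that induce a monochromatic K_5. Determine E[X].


Let X = Σ_S X_S over the C(24, 5) = 42504 subsets S of size 5, where X_S = 1 if the K_5 on S is monochromatic.
For a fixed S, the K_5 on S has C(5, 2) = 10 edges. P[all 10 edges red] = (1/2)^10, and likewise for blue, so P[monochromatic] = 2·(1/2)^10 = 2^{1 − 10} = 1/512.
By linearity: E[X] = C(24, 5) · 2^{1 − 10} = 42504 · 1/512 = 5313/64.
Numerically: E[X] ≈ 83.0156.

E[X] = C(24,5)·2^(1−C(5,2)) = 5313/64 ≈ 83.0156.


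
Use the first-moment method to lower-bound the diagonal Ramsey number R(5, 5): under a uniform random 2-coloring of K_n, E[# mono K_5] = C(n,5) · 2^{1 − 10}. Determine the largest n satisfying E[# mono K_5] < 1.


We need C(n, 5) · 2^{1 − 10} < 1, i.e. C(n, 5) < 2^{10 − 1} = 512.
Check values of n near the boundary:
  n = 7: C(7, 5) = 21; 21 < 512? YES
  n = 8: C(8, 5) = 56; 56 < 512? YES
  n = 9: C(9, 5) = 126; 126 < 512? YES
  n = 10: C(10, 5) = 252; 252 < 512? YES
  n = 11: C(11, 5) = 462; 462 < 512? YES
  n = 12: C(12, 5) = 792; 792 < 512? NO
The largest n with C(n, 5) < 512 is n = 11 (where E[X] = 231/256 ≈ 0.90234). Hence R(5, 5) > 11, i.e. R(5, 5) ≥ 12.

Largest n = 11; hence R(5, 5) > 11.


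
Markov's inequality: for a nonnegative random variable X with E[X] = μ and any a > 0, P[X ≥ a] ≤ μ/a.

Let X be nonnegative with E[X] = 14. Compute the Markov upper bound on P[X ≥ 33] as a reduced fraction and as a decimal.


μ = E[X] = 14, a = 33.
Markov: P[X ≥ 33] ≤ μ/a = (14)/33 = 14/33.
Numerically: ≈ 0.424242.
(Since a = 33 > μ = 14.000000, the bound 14/33 is < 1 and informative.)

P[X ≥ 33] ≤ 14/33 ≈ 0.424242.


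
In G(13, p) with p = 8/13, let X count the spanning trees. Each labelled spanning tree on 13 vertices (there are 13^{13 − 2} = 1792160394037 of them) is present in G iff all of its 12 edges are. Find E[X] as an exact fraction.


K_13 has 13^{13 − 2} = 1792160394037 labelled spanning trees.
For each such spanning tree H, let X_H = 1 if all 12 edges of H are present in G. Then P[X_H = 1] = p^{12} = (8/13)^{12} = 68719476736/23298085122481.
Summing the indicators: E[X] = Σ_H E[X_H] = 1792160394037 · p^{12} = 1792160394037 · 68719476736/23298085122481 = 68719476736/13.
Numerically: E[X] ≈ 5.2861e+09.

E[X] = 1792160394037 · (8/13)^{12} = 68719476736/13 ≈ 5.2861e+09.


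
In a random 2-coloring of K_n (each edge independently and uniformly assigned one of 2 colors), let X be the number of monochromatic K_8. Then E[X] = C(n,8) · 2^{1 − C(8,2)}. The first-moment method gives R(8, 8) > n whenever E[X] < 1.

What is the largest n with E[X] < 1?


We need C(n, 8) · 2^{1 − 28} < 1, i.e. C(n, 8) < 2^{28 − 1} = 134217728.
Check values of n near the boundary:
  n = 41: C(41, 8) = 95548245; 95548245 < 134217728? YES
  n = 42: C(42, 8) = 118030185; 118030185 < 134217728? YES
  n = 43: C(43, 8) = 145008513; 145008513 < 134217728? NO
The largest n with C(n, 8) < 134217728 is n = 42 (where E[X] = 118030185/134217728 ≈ 0.879393). Hence R(8, 8) > 42, i.e. R(8, 8) ≥ 43.

Largest n = 42; hence R(8, 8) > 42.


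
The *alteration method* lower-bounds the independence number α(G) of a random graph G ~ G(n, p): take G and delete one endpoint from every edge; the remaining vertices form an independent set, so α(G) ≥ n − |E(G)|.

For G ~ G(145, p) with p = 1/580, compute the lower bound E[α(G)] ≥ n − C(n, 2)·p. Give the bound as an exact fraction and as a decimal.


E[|E(G)|] = C(145, 2)·p = 10440 · (1/580) = 18.
E[α(G)] ≥ n − E[|E(G)|] = 145 − 18 = 127.
Numerically: ≈ 127.000.
(This is only a lower bound; the true E[α(G)] may be larger.)

E[α(G)] ≥ 127 ≈ 127.000.


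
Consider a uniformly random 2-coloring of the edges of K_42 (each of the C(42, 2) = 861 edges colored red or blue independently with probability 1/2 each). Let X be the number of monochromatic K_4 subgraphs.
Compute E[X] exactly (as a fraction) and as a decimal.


Let X = Σ_S X_S over the C(42, 4) = 111930 subsets S of size 4, where X_S = 1 if the K_4 on S is monochromatic.
For a fixed S, the K_4 on S has C(4, 2) = 6 edges. P[all 6 edges red] = (1/2)^6, and likewise for blue, so P[monochromatic] = 2·(1/2)^6 = 2^{1 − 6} = 1/32.
By linearity: E[X] = C(42, 4) · 2^{1 − 6} = 111930 · 1/32 = 55965/16.
Numerically: E[X] ≈ 3497.812.

E[X] = C(42,4)·2^(1−C(4,2)) = 55965/16 ≈ 3497.812.


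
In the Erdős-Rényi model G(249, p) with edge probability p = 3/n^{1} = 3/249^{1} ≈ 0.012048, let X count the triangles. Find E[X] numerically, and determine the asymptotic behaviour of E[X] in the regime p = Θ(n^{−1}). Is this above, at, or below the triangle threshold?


Number of potential triangles: C(249, 3) = 2542124.
Each occurs with probability p³ ≈ (0.012048)³ ≈ 1.7489030e-06.
By linearity: E[X] = C(249, 3)·p³ ≈ 2542124 · 1.7489030e-06 ≈ 4.44593.
Here α = 1, so p = 3/n is exactly at the triangle threshold p ~ 1/n. Asymptotically E[X] → c³/6 = 3³/6 = 9/2 ≈ 4.50000, a bounded constant. In this regime the triangle count is asymptotically Poisson(c³/6).

E[X] ≈ 4.44593; in regime p = Θ(1/n^{1}) E[X] stays bounded (at the triangle threshold p ~ 1/n).


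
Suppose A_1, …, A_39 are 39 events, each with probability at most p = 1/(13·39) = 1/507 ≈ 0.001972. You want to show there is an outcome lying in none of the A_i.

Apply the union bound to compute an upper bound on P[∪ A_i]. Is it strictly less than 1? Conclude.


Union bound: P[∪_{i=1}^{39} A_i] ≤ Σ_i P[A_i] ≤ 39·p = 39·(1/507) = 1/13.
Numerically: 1/13 ≈ 0.076923.
Is 1/13 < 1? YES.
Since P[∪ A_i] ≤ 1/13 < 1, the complement has P[∩ A_i^c] ≥ 1 − 1/13 = 12/13 > 0, so some outcome avoids every A_i.

39·p = 1/13 ≈ 0.076923; existence CERTIFIED by the union bound.


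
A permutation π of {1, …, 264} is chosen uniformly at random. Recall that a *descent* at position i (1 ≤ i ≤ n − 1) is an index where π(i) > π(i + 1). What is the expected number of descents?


Write X = Σ X_I over i = 1, …, 263, with X_I the indicator of one descent.
There are 263 indicators.
For each fixed i, the pair (π(i), π(i+1)) is a uniformly random ordered pair of distinct values from {1, …, 264}; by symmetry P[π(i) > π(i+1)] = 1/2.
By linearity: E[X] = 263 · (1/2) = (264 − 1) · (1/2) = 263/2 ≈ 131.5000.

E[X] = 263/2 = 131.5000.


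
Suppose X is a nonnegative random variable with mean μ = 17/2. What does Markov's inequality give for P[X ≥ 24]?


μ = E[X] = 17/2, a = 24.
Markov: P[X ≥ 24] ≤ μ/a = (17/2)/24 = 17/48.
Numerically: ≈ 0.3542.
(Since a = 24 > μ = 8.5000, the bound 17/48 is < 1 and informative.)

P[X ≥ 24] ≤ 17/48 ≈ 0.3542.


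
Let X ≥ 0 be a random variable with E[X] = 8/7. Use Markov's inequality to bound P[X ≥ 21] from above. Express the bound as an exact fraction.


μ = E[X] = 8/7, a = 21.
Markov: P[X ≥ 21] ≤ μ/a = (8/7)/21 = 8/147.
Numerically: ≈ 0.054.
(Since a = 21 > μ = 1.143, the bound 8/147 is < 1 and informative.)

P[X ≥ 21] ≤ 8/147 ≈ 0.054.


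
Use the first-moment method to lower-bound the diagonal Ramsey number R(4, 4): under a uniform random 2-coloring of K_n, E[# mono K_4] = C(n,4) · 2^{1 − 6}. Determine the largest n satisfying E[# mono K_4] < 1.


We need C(n, 4) · 2^{1 − 6} < 1, i.e. C(n, 4) < 2^{6 − 1} = 32.
Check values of n near the boundary:
  n = 4: C(4, 4) = 1; 1 < 32? YES
  n = 5: C(5, 4) = 5; 5 < 32? YES
  n = 6: C(6, 4) = 15; 15 < 32? YES
  n = 7: C(7, 4) = 35; 35 < 32? NO
  n = 8: C(8, 4) = 70; 70 < 32? NO
  n = 9: C(9, 4) = 126; 126 < 32? NO
The largest n with C(n, 4) < 32 is n = 6 (where E[X] = 15/32 ≈ 0.469). Hence R(4, 4) > 6, i.e. R(4, 4) ≥ 7.

Largest n = 6; hence R(4, 4) > 6.


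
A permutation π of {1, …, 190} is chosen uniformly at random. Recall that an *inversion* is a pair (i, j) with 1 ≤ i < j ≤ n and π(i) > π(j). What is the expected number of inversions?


Write X = Σ X_I over the C(190, 2) = 17955 pairs i < j, with X_I the indicator of one inversion.
There are 17955 indicators.
For each fixed pair i < j, the values π(i) and π(j) are two distinct elements of {1, …, 190} in uniformly random order; by symmetry P[π(i) > π(j)] = 1/2.
By linearity: E[X] = 17955 · (1/2) = C(190, 2) · (1/2) = 17955/2 = 17955/2 ≈ 8977.500.

E[X] = 17955/2 = 8977.500.


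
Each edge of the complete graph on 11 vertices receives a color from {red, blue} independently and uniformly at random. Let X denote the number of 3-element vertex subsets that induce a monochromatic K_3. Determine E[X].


Let X = Σ_S X_S over the C(11, 3) = 165 subsets S of size 3, where X_S = 1 if the K_3 on S is monochromatic.
For a fixed S, the K_3 on S has C(3, 2) = 3 edges. P[all 3 edges red] = (1/2)^3, and likewise for blue, so P[monochromatic] = 2·(1/2)^3 = 2^{1 − 3} = 1/4.
Summing: E[X] = C(11, 3) · 2^{1 − 3} = 165 · 1/4 = 165/4.
Numerically: E[X] ≈ 41.25000.

E[X] = C(11,3)·2^(1−C(3,2)) = 165/4 ≈ 41.25000.


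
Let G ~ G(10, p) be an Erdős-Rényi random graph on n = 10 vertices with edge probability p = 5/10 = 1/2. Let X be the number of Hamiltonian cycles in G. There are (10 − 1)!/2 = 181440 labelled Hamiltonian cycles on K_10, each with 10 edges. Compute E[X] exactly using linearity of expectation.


K_10 has (10 − 1)!/2 = 181440 labelled Hamiltonian cycles.
For each such Hamiltonian cycle H, let X_H = 1 if all 10 edges of H are present in G. Then P[X_H = 1] = p^{10} = (1/2)^{10} = 1/1024.
Summing the indicators: E[X] = Σ_H E[X_H] = 181440 · p^{10} = 181440 · 1/1024 = 2835/16.
Numerically: E[X] ≈ 177.188.

E[X] = 181440 · (1/2)^{10} = 2835/16 ≈ 177.188.


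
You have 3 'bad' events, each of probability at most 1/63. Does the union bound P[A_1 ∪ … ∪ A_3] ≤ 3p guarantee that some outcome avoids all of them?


Union bound: P[∪_{i=1}^{3} A_i] ≤ Σ_i P[A_i] ≤ 3·p = 3·(1/63) = 1/21.
Numerically: 1/21 ≈ 0.0476.
Is 1/21 < 1? YES.
Since P[∪ A_i] ≤ 1/21 < 1, the complement has P[∩ A_i^c] ≥ 1 − 1/21 = 20/21 > 0, so some outcome avoids every A_i.

3·p = 1/21 ≈ 0.0476; existence CERTIFIED by the union bound.


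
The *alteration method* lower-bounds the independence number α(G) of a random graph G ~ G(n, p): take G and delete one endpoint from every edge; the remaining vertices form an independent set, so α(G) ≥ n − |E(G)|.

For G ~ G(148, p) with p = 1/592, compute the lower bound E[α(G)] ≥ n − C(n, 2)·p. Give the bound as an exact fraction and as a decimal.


E[|E(G)|] = C(148, 2)·p = 10878 · (1/592) = 147/8.
E[α(G)] ≥ n − E[|E(G)|] = 148 − 147/8 = 1037/8.
Numerically: ≈ 129.6250.
(This is only a lower bound; the true E[α(G)] may be larger.)

E[α(G)] ≥ 1037/8 ≈ 129.6250.


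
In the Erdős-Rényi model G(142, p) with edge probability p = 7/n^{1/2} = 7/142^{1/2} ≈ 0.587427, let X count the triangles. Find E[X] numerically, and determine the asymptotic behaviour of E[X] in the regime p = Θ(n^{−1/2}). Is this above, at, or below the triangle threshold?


Number of potential triangles: C(142, 3) = 467180.
Each occurs with probability p³ ≈ (0.587427)³ ≈ 2.02703666e-01.
By linearity: E[X] = C(142, 3)·p³ ≈ 467180 · 2.02703666e-01 ≈ 94699.098740.
Since α = 1/2 < 1, p = c/n^{1/2} ≫ 1/n is above the triangle threshold p ~ 1/n. Asymptotically E[X] ~ (c³/6)·n^{3(1−α)} = (7³/6)·n^{1.5} → ∞; triangles are abundant w.h.p.

E[X] ≈ 94699.098740; in regime p = Θ(1/n^{1/2}) E[X] diverges (above the triangle threshold p ~ 1/n).


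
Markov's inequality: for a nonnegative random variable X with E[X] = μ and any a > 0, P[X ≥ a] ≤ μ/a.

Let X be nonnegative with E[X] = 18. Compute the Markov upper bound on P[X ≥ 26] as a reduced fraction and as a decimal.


μ = E[X] = 18, a = 26.
Markov: P[X ≥ 26] ≤ μ/a = (18)/26 = 9/13.
Numerically: ≈ 0.6923.
(Since a = 26 > μ = 18.0000, the bound 9/13 is < 1 and informative.)

P[X ≥ 26] ≤ 9/13 ≈ 0.6923.


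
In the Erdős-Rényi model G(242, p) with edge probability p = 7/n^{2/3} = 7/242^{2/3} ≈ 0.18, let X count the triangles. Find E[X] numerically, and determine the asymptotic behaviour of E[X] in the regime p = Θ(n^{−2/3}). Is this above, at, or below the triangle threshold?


Number of potential triangles: C(242, 3) = 2332880.
Each occurs with probability p³ ≈ (0.18)³ ≈ 5.85684e-03.
By linearity: E[X] = C(242, 3)·p³ ≈ 2332880 · 5.85684e-03 ≈ 13663.306.
Since α = 2/3 < 1, p = c/n^{2/3} ≫ 1/n is above the triangle threshold p ~ 1/n. Asymptotically E[X] ~ (c³/6)·n^{3(1−α)} = (7³/6)·n^{1} → ∞; triangles are abundant w.h.p.

E[X] ≈ 13663.306; in regime p = Θ(1/n^{2/3}) E[X] diverges (above the triangle threshold p ~ 1/n).


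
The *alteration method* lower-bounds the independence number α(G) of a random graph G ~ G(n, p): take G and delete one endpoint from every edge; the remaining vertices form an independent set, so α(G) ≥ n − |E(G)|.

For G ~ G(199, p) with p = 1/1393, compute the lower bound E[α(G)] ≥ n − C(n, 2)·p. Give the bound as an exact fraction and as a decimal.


E[|E(G)|] = C(199, 2)·p = 19701 · (1/1393) = 99/7.
E[α(G)] ≥ n − E[|E(G)|] = 199 − 99/7 = 1294/7.
Numerically: ≈ 184.857.
(This is only a lower bound; the true E[α(G)] may be larger.)

E[α(G)] ≥ 1294/7 ≈ 184.857.


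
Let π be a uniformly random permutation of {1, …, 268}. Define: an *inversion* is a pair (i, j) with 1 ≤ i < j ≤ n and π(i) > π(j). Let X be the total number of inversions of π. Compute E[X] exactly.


Write X = Σ X_I over the C(268, 2) = 35778 pairs i < j, with X_I the indicator of one inversion.
There are 35778 indicators.
For each fixed pair i < j, the values π(i) and π(j) are two distinct elements of {1, …, 268} in uniformly random order; by symmetry P[π(i) > π(j)] = 1/2.
By linearity: E[X] = 35778 · (1/2) = C(268, 2) · (1/2) = 35778/2 = 17889 ≈ 17889.000.

E[X] = 17889 = 17889.000.


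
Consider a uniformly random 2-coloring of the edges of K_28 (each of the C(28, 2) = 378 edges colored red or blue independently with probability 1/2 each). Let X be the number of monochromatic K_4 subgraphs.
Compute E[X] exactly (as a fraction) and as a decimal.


Let X = Σ_S X_S over the C(28, 4) = 20475 subsets S of size 4, where X_S = 1 if the K_4 on S is monochromatic.
For a fixed S, the K_4 on S has C(4, 2) = 6 edges. P[all 6 edges red] = (1/2)^6, and likewise for blue, so P[monochromatic] = 2·(1/2)^6 = 2^{1 − 6} = 1/32.
By linearity of expectation: E[X] = C(28, 4) · 2^{1 − 6} = 20475 · 1/32 = 20475/32.
Numerically: E[X] ≈ 639.843750.

E[X] = C(28,4)·2^(1−C(4,2)) = 20475/32 ≈ 639.843750.


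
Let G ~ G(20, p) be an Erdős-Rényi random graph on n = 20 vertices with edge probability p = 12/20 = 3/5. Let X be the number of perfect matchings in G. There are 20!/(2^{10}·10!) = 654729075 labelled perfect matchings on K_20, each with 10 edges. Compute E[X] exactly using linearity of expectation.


K_20 has 20!/(2^{10}·10!) = 654729075 labelled perfect matchings.
For each such perfect matching H, let X_H = 1 if all 10 edges of H are present in G. Then P[X_H = 1] = p^{10} = (3/5)^{10} = 59049/9765625.
By linearity of expectation: E[X] = Σ_H E[X_H] = 654729075 · p^{10} = 654729075 · 59049/9765625 = 1546443885987/390625.
Numerically: E[X] ≈ 3.9589e+06.

E[X] = 654729075 · (3/5)^{10} = 1546443885987/390625 ≈ 3.9589e+06.


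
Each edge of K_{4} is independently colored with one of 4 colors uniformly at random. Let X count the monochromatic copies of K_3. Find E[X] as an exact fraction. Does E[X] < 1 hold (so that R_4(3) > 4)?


E[X] = C(4, 3) · 4^{1 − 3} = 4 · 4^{−2} = 4/16.
As a reduced fraction: E[X] = 1/4 ≈ 0.2500000.
Is E[X] < 1? YES.
Since E[X] < 1, there exists a 4-coloring of K_{4} with no monochromatic K_3; hence R_4(3) > 4.

E[X] = 1/4 ≈ 0.2500000; E[X] < 1, so R_4(3) > 4.


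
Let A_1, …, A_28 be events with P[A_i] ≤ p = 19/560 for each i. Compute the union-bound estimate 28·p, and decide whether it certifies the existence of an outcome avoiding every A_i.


Union bound: P[∪_{i=1}^{28} A_i] ≤ Σ_i P[A_i] ≤ 28·p = 28·(19/560) = 19/20.
Numerically: 19/20 ≈ 0.9500000.
Is 19/20 < 1? YES.
Since P[∪ A_i] ≤ 19/20 < 1, the complement has P[∩ A_i^c] ≥ 1 − 19/20 = 1/20 > 0, so some outcome avoids every A_i.

28·p = 19/20 ≈ 0.9500000; existence CERTIFIED by the union bound.


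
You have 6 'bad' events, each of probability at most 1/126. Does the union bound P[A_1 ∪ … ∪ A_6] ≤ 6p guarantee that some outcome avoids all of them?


Union bound: P[∪_{i=1}^{6} A_i] ≤ Σ_i P[A_i] ≤ 6·p = 6·(1/126) = 1/21.
Numerically: 1/21 ≈ 0.0476190.
Is 1/21 < 1? YES.
Since P[∪ A_i] ≤ 1/21 < 1, the complement has P[∩ A_i^c] ≥ 1 − 1/21 = 20/21 > 0, so some outcome avoids every A_i.

6·p = 1/21 ≈ 0.0476190; existence CERTIFIED by the union bound.


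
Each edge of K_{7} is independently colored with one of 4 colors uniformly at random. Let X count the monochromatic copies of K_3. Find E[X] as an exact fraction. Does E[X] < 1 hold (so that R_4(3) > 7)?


E[X] = C(7, 3) · 4^{1 − 3} = 35 · 4^{−2} = 35/16.
As a reduced fraction: E[X] = 35/16 ≈ 2.188.
Is E[X] < 1? NO.
Since E[X] ≥ 1, the first-moment bound is inconclusive at n = 7; it does NOT by itself certify R_4(3) > 7.

E[X] = 35/16 ≈ 2.188; E[X] ≥ 1; first-moment method inconclusive here.


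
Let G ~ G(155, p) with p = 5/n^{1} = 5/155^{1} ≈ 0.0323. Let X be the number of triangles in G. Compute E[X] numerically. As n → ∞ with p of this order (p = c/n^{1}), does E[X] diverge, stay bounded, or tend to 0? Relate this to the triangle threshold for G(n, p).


Number of potential triangles: C(155, 3) = 608685.
Each occurs with probability p³ ≈ (0.0323)³ ≈ 3.35672e-05.
By linearity: E[X] = C(155, 3)·p³ ≈ 608685 · 3.35672e-05 ≈ 20.432.
Here α = 1, so p = 5/n is exactly at the triangle threshold p ~ 1/n. Asymptotically E[X] → c³/6 = 5³/6 = 125/6 ≈ 20.833, a bounded constant. In this regime the triangle count is asymptotically Poisson(c³/6).

E[X] ≈ 20.432; in regime p = Θ(1/n^{1}) E[X] stays bounded (at the triangle threshold p ~ 1/n).


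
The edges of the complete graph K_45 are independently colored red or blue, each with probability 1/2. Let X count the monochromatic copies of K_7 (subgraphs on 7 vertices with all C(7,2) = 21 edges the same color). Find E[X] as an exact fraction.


Let X = Σ_S X_S over the C(45, 7) = 45379620 subsets S of size 7, where X_S = 1 if the K_7 on S is monochromatic.
For a fixed S, the K_7 on S has C(7, 2) = 21 edges. P[all 21 edges red] = (1/2)^21, and likewise for blue, so P[monochromatic] = 2·(1/2)^21 = 2^{1 − 21} = 1/1048576.
By linearity: E[X] = C(45, 7) · 2^{1 − 21} = 45379620 · 1/1048576 = 11344905/262144.
Numerically: E[X] ≈ 43.27738.

E[X] = C(45,7)·2^(1−C(7,2)) = 11344905/262144 ≈ 43.27738.


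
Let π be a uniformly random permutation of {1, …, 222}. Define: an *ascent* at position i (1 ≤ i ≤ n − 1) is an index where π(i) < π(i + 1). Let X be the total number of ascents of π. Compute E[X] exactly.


Write X = Σ X_I over i = 1, …, 221, with X_I the indicator of one ascent.
There are 221 indicators.
For each fixed i, the pair (π(i), π(i+1)) is a uniformly random ordered pair of distinct values from {1, …, 222}; by symmetry P[π(i) < π(i+1)] = 1/2.
By linearity: E[X] = 221 · (1/2) = (222 − 1) · (1/2) = 221/2 ≈ 110.500.

E[X] = 221/2 = 110.500.


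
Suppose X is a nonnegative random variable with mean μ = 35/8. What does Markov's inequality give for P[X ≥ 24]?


μ = E[X] = 35/8, a = 24.
Markov: P[X ≥ 24] ≤ μ/a = (35/8)/24 = 35/192.
Numerically: ≈ 0.182292.
(Since a = 24 > μ = 4.375000, the bound 35/192 is < 1 and informative.)

P[X ≥ 24] ≤ 35/192 ≈ 0.182292.


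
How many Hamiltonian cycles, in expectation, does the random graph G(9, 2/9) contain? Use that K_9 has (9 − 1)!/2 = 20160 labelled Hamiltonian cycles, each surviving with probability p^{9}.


K_9 has (9 − 1)!/2 = 20160 labelled Hamiltonian cycles.
For each such Hamiltonian cycle H, let X_H = 1 if all 9 edges of H are present in G. Then P[X_H = 1] = p^{9} = (2/9)^{9} = 512/387420489.
Summing the indicators: E[X] = Σ_H E[X_H] = 20160 · p^{9} = 20160 · 512/387420489 = 1146880/43046721.
Numerically: E[X] ≈ 0.0266.

E[X] = 20160 · (2/9)^{9} = 1146880/43046721 ≈ 0.0266.


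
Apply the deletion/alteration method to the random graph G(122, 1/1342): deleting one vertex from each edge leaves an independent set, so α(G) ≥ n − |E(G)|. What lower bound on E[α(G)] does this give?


E[|E(G)|] = C(122, 2)·p = 7381 · (1/1342) = 11/2.
E[α(G)] ≥ n − E[|E(G)|] = 122 − 11/2 = 233/2.
Numerically: ≈ 116.500.
(This is only a lower bound; the true E[α(G)] may be larger.)

E[α(G)] ≥ 233/2 ≈ 116.500.


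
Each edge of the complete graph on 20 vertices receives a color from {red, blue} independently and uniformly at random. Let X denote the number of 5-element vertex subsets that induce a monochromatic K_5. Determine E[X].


Let X = Σ_S X_S over the C(20, 5) = 15504 subsets S of size 5, where X_S = 1 if the K_5 on S is monochromatic.
For a fixed S, the K_5 on S has C(5, 2) = 10 edges. P[all 10 edges red] = (1/2)^10, and likewise for blue, so P[monochromatic] = 2·(1/2)^10 = 2^{1 − 10} = 1/512.
By linearity: E[X] = C(20, 5) · 2^{1 − 10} = 15504 · 1/512 = 969/32.
Numerically: E[X] ≈ 30.2812.

E[X] = C(20,5)·2^(1−C(5,2)) = 969/32 ≈ 30.2812.


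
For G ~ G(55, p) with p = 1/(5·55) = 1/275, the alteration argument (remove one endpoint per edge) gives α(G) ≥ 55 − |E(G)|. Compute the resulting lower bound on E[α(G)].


E[|E(G)|] = C(55, 2)·p = 1485 · (1/275) = 27/5.
E[α(G)] ≥ n − E[|E(G)|] = 55 − 27/5 = 248/5.
Numerically: ≈ 49.60000.
(This is only a lower bound; the true E[α(G)] may be larger.)

E[α(G)] ≥ 248/5 ≈ 49.60000.


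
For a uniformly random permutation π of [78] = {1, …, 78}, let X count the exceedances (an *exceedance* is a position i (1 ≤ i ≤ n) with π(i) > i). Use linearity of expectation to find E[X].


Write X = Σ_{i=1}^{78} X_i, where X_i = 1_{π(i) > i}.
For each fixed i, π(i) is uniform over {1, …, 78} (marginal of a uniform permutation), so P[π(i) > i] = (n − i)/n. Summing: Σ_{i=1}^{78} (n − i)/n = (0 + 1 + … + 77)/78 = 78(78 − 1)/(2·78) = (78 − 1)/2.
Hence E[X] = Σ_{i=1}^{78} (78 − i)/78 = 77/2 ≈ 38.5000.

E[X] = 77/2 = 38.5000.
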